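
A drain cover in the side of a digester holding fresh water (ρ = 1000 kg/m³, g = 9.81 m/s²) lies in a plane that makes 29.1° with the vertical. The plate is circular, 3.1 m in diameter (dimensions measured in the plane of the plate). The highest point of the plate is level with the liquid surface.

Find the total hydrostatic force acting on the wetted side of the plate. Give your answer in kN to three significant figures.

γ = ρg = 1000 × 9.81 = 9810 N/m³ = 9.81 kN/m³.
The plate makes 29.1° with the vertical, i.e. θ = 90° − 29.1° = 60.9° to the horizontal. Measuring y along the incline from the free-surface line, vertical depth h = y·sinθ with sinθ = 0.873772.
The centroid is at the centre, 1.55 m below the top of the plate, so y_c = 1.55 m and h_c = 1.55 × 0.873772 = 1.35435 m.
A = π(1.55)² = 7.54768 m².
Resultant F = γ·h_c·A = 9.81 × 1.35435 × 7.54768 = 100.28 kN.

F ≈ 100 kN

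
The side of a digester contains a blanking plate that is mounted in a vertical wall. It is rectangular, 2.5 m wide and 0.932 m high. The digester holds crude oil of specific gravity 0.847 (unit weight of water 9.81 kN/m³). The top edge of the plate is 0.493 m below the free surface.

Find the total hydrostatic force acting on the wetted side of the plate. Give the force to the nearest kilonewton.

γ = 0.847 × 9.81 = 8.30907 kN/m³.
The centroid lies 0.932/2 = 0.466 m below the top edge, so the centroid depth is h_c = 0.493 + 0.466 = 0.959 m.
A = 2.5 × 0.932 = 2.33 m².
Resultant F = γ·h_c·A = 8.30907 × 0.959 × 2.33 = 18.5664 kN.

F ≈ 19 kN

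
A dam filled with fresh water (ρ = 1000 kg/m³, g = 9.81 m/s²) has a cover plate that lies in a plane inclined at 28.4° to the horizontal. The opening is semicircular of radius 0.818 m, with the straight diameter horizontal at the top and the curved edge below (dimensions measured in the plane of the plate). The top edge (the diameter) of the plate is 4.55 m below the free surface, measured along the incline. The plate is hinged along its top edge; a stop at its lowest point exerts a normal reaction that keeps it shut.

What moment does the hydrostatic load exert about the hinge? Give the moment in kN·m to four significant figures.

M ≈ 8.567 kN·m

γ = ρg = 1000 × 9.81 = 9810 N/m³ = 9.81 kN/m³.
Let θ = 28.4° be the plate's angle to the horizontal; measure y along the incline from where the plane meets the free surface. Vertical depth h = y·sinθ with sinθ = 0.475624.
The centroid of a semicircle lies 4r/(3π) = 0.34717 m from the diameter, here below the top edge, so y_c = 4.55 + 0.34717 = 4.89717 m and h_c = 4.89717 × 0.475624 = 2.32921 m.
A = πr²/2 = π × 0.818²/2 = 1.05106 m².
Resultant F = γ·h_c·A = 9.81 × 2.32921 × 1.05106 = 24.0162 kN.
I_c = (π/8 − 8/(9π))·r⁴ = 0.109757 × 0.818⁴ = 0.0491412 m⁴.
Centre of pressure: y_p = y_c + I_c/(y_c·A) = 4.89717 + 0.0491412/(4.89717 × 1.05106) = 4.89717 + 0.00954714 = 4.90672 m along the plane.
The resultant acts 0.34717 + 0.00954714 = 0.356717 m (along the plate) below the hinge at the top edge, so the moment about the hinge is M = F × 0.356717 = 24.0162 × 0.356717 = 8.56699 kN·m.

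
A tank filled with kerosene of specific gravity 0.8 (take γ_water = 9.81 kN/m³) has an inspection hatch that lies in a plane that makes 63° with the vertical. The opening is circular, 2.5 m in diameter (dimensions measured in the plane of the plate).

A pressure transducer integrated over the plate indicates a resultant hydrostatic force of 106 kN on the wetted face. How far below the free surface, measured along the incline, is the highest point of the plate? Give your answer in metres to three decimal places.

γ = 0.8 × 9.81 = 7.848 kN/m³.
A = π(1.25)² = 4.90874 m².
From F = γ·h_c·A, the centroid depth is h_c = 106/(7.848 × 4.90874) = 2.75155 m.
The plate makes 63° with the vertical, i.e. θ = 90° − 63° = 27° to the horizontal. Measuring y along the incline from the free-surface line, vertical depth h = y·sinθ with sinθ = 0.453990.
Along the incline, y_c = h_c/sinθ = 2.75155/0.453990 = 6.06082 m.
The centroid is at the centre, 1.25 m below the top of the plate, so the highest point sits at y_top = 6.06082 − 1.25 = 4.81082 m along the incline.

y_top ≈ 4.811 m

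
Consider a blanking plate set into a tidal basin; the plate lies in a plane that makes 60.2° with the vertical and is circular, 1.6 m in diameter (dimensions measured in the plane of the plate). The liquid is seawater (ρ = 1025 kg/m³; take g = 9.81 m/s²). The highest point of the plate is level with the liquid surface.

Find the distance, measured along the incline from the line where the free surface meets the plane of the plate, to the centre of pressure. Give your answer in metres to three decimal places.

y_p = 1.000 m

γ = ρg = 1025 × 9.81 / 1000 = 10.05525 kN/m³.
The plate makes 60.2° with the vertical, i.e. θ = 90° − 60.2° = 29.8° to the horizontal. Measuring y along the incline from the free-surface line, vertical depth h = y·sinθ with sinθ = 0.496974.
The centroid is at the centre, 0.8 m below the top of the plate, so y_c = 0.8 m and h_c = 0.8 × 0.496974 = 0.397579 m.
A = π(0.8)² = 2.01062 m².
Resultant F = γ·h_c·A = 10.05525 × 0.397579 × 2.01062 = 8.03797 kN.
I_c = πr⁴/4 = π × 0.8⁴/4 = 0.321699 m⁴.
Centre of pressure: y_p = y_c + I_c/(y_c·A) = 0.8 + 0.321699/(0.8 × 2.01062) = 0.8 + 0.2 = 1 m along the plane.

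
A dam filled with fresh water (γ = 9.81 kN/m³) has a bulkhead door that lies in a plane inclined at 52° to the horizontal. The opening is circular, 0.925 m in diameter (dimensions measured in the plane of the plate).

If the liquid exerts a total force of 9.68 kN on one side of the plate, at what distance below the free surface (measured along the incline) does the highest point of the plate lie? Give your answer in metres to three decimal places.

γ = 9.81 kN/m³.
A = π(0.4625)² = 0.672006 m².
From F = γ·h_c·A, the centroid depth is h_c = 9.68/(9.81 × 0.672006) = 1.46836 m.
Let θ = 52° be the plate's angle to the horizontal; measure y along the incline from where the plane meets the free surface. Vertical depth h = y·sinθ with sinθ = 0.788011.
Along the incline, y_c = h_c/sinθ = 1.46836/0.788011 = 1.86338 m.
The centroid is at the centre, 0.4625 m below the top of the plate, so the highest point sits at y_top = 1.86338 − 0.4625 = 1.40088 m along the incline.

y_top ≈ 1.401 m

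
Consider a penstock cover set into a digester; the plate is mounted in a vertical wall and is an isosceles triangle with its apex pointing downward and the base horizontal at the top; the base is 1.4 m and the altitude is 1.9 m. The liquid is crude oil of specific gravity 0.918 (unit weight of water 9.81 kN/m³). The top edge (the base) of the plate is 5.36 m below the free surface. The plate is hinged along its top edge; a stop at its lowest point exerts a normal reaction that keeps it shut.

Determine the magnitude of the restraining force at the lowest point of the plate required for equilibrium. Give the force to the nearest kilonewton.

γ = 0.918 × 9.81 = 9.00558 kN/m³.
With the apex down, the centroid sits h/3 = 1.9/3 = 0.633333 m below the base (the top edge), so the centroid depth is h_c = 5.36 + 0.633333 = 5.99333 m.
A = ½ × 1.4 × 1.9 = 1.33 m².
Resultant F = γ·h_c·A = 9.00558 × 5.99333 × 1.33 = 71.7846 kN.
I_c = b·h³/36 = 1.4 × 1.9³/36 = 0.266739 m⁴.
Centre of pressure: y_p = y_c + I_c/(y_c·A) = 5.99333 + 0.266739/(5.99333 × 1.33) = 5.99333 + 0.0334631 = 6.02679 m along the plane.
The resultant acts 0.633333 + 0.0334631 = 0.666796 m (along the plate) below the hinge at the top edge, so the moment about the hinge is M = F × 0.666796 = 71.7846 × 0.666796 = 47.8657 kN·m.
A normal force at the bottom, 1.9 m from the hinge, must supply this moment: P = 47.8657/1.9 = 25.1925 kN.

P ≈ 25 kN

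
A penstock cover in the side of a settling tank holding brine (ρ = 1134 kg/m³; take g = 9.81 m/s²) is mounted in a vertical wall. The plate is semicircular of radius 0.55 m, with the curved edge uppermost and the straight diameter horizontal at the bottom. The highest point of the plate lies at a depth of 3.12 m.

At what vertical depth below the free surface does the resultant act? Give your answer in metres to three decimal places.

h_p = 3.443 m

γ = ρg = 1134 × 9.81 / 1000 = 11.12454 kN/m³.
The centroid lies 4r/(3π) = 0.233427 m above the diameter, so r − 4r/(3π) = 0.55 − 0.233427 = 0.316573 m below the topmost point, so the centroid depth is h_c = 3.12 + 0.316573 = 3.43657 m.
A = πr²/2 = π × 0.55²/2 = 0.475166 m².
Resultant F = γ·h_c·A = 11.12454 × 3.43657 × 0.475166 = 18.1657 kN.
I_c = (π/8 − 8/(9π))·r⁴ = 0.109757 × 0.55⁴ = 0.0100435 m⁴.
Centre of pressure: y_p = y_c + I_c/(y_c·A) = 3.43657 + 0.0100435/(3.43657 × 0.475166) = 3.43657 + 0.00615056 = 3.44272 m along the plane.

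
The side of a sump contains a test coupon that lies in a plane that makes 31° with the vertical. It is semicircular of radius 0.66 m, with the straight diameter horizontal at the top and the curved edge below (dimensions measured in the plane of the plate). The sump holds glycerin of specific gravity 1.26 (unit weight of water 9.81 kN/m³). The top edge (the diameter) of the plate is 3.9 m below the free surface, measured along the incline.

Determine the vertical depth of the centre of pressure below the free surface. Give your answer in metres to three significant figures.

h_p = 3.59 m

γ = 1.26 × 9.81 = 12.3606 kN/m³.
The plate makes 31° with the vertical, i.e. θ = 90° − 31° = 59° to the horizontal. Measuring y along the incline from the free-surface line, vertical depth h = y·sinθ with sinθ = 0.857167.
The centroid of a semicircle lies 4r/(3π) = 0.280113 m from the diameter, here below the top edge, so y_c = 3.9 + 0.280113 = 4.18011 m and h_c = 4.18011 × 0.857167 = 3.58305 m.
A = πr²/2 = π × 0.66²/2 = 0.684239 m².
Resultant F = γ·h_c·A = 12.3606 × 3.58305 × 0.684239 = 30.304 kN.
I_c = (π/8 − 8/(9π))·r⁴ = 0.109757 × 0.66⁴ = 0.0208261 m⁴.
Centre of pressure: y_p = y_c + I_c/(y_c·A) = 4.18011 + 0.0208261/(4.18011 × 0.684239) = 4.18011 + 0.00728136 = 4.18739 m along the plane.
Vertically, h_p = y_p·sinθ = 4.18739 × 0.857167 = 3.58929 m.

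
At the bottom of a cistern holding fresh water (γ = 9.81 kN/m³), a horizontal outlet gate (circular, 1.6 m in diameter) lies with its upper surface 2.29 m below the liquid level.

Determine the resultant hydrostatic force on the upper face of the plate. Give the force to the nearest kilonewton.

F ≈ 45 kN

γ = 9.81 kN/m³.
The plate is horizontal, so pressure is uniform at p = γ·h = 9.81 × 2.29 = 22.4649 kN/m².
A = π(0.8)² = 2.01062 m².
F = p·A = 22.4649 × 2.01062 = 45.1684 kN.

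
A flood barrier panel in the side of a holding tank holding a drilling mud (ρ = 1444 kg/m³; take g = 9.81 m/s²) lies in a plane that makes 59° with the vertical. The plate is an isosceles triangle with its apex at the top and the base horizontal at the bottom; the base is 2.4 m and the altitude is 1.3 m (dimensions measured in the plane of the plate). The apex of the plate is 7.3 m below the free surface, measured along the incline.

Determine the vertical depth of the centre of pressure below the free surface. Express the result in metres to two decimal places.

γ = ρg = 1444 × 9.81 / 1000 = 14.16564 kN/m³.
The plate makes 59° with the vertical, i.e. θ = 90° − 59° = 31° to the horizontal. Measuring y along the incline from the free-surface line, vertical depth h = y·sinθ with sinθ = 0.515038.
With the apex up, the centroid sits 2h/3 = 2 × 1.3/3 = 0.866667 m below the apex, so y_c = 7.3 + 0.866667 = 8.16667 m and h_c = 8.16667 × 0.515038 = 4.20615 m.
A = ½ × 2.4 × 1.3 = 1.56 m².
Resultant F = γ·h_c·A = 14.16564 × 4.20615 × 1.56 = 92.9492 kN.
I_c = b·h³/36 = 2.4 × 1.3³/36 = 0.146467 m⁴.
Centre of pressure: y_p = y_c + I_c/(y_c·A) = 8.16667 + 0.146467/(8.16667 × 1.56) = 8.16667 + 0.0114966 = 8.17817 m along the plane.
Vertically, h_p = y_p·sinθ = 8.17817 × 0.515038 = 4.21207 m.

h_p = 4.21 m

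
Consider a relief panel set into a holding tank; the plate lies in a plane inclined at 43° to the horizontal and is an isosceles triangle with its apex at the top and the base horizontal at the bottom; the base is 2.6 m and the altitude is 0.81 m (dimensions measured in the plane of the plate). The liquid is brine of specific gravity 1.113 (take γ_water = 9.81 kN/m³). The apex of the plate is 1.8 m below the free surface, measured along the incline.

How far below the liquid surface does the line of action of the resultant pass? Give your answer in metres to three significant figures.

h_p = 1.61 m

γ = 1.113 × 9.81 = 10.91853 kN/m³.
Let θ = 43° be the plate's angle to the horizontal; measure y along the incline from where the plane meets the free surface. Vertical depth h = y·sinθ with sinθ = 0.681998.
With the apex up, the centroid sits 2h/3 = 2 × 0.81/3 = 0.54 m below the apex, so y_c = 1.8 + 0.54 = 2.34 m and h_c = 2.34 × 0.681998 = 1.59588 m.
A = ½ × 2.6 × 0.81 = 1.053 m².
Resultant F = γ·h_c·A = 10.91853 × 1.59588 × 1.053 = 18.3482 kN.
I_c = b·h³/36 = 2.6 × 0.81³/36 = 0.0383819 m⁴.
Centre of pressure: y_p = y_c + I_c/(y_c·A) = 2.34 + 0.0383819/(2.34 × 1.053) = 2.34 + 0.0155769 = 2.35558 m along the plane.
Vertically, h_p = y_p·sinθ = 2.35558 × 0.681998 = 1.6065 m.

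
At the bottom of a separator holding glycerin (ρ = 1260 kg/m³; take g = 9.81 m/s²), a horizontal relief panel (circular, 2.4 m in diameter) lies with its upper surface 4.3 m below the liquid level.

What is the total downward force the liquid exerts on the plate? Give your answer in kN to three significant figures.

F ≈ 240 kN

γ = ρg = 1260 × 9.81 / 1000 = 12.3606 kN/m³.
The plate is horizontal, so pressure is uniform at p = γ·h = 12.3606 × 4.3 = 53.1506 kN/m².
A = π(1.2)² = 4.52389 m².
F = p·A = 53.1506 × 4.52389 = 240.447 kN.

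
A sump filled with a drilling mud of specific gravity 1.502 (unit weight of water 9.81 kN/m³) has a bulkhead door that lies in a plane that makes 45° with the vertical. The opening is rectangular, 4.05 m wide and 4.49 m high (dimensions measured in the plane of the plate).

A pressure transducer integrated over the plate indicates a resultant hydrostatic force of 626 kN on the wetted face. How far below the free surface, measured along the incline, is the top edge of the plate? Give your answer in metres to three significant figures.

y_top ≈ 1.06 m

γ = 1.502 × 9.81 = 14.73462 kN/m³.
A = 4.05 × 4.49 = 18.1845 m².
From F = γ·h_c·A, the centroid depth is h_c = 626/(14.73462 × 18.1845) = 2.33633 m.
The plate makes 45° with the vertical, i.e. θ = 90° − 45° = 45° to the horizontal. Measuring y along the incline from the free-surface line, vertical depth h = y·sinθ with sinθ = 0.707107.
Along the incline, y_c = h_c/sinθ = 2.33633/0.707107 = 3.30407 m.
The centroid lies 4.49/2 = 2.245 m below the top edge, so the top edge sits at y_top = 3.30407 − 2.245 = 1.05907 m along the incline.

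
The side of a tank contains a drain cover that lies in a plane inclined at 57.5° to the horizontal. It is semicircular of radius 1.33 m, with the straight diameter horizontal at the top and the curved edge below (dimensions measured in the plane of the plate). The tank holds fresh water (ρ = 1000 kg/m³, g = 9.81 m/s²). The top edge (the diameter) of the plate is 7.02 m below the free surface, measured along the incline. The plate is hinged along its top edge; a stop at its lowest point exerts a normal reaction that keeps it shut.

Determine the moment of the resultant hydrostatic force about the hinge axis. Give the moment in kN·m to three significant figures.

γ = ρg = 1000 × 9.81 = 9810 N/m³ = 9.81 kN/m³.
Let θ = 57.5° be the plate's angle to the horizontal; measure y along the incline from where the plane meets the free surface. Vertical depth h = y·sinθ with sinθ = 0.843391.
The centroid of a semicircle lies 4r/(3π) = 0.56447 m from the diameter, here below the top edge, so y_c = 7.02 + 0.56447 = 7.58447 m and h_c = 7.58447 × 0.843391 = 6.39667 m.
A = πr²/2 = π × 1.33²/2 = 2.77858 m².
Resultant F = γ·h_c·A = 9.81 × 6.39667 × 2.77858 = 174.36 kN.
I_c = (π/8 − 8/(9π))·r⁴ = 0.109757 × 1.33⁴ = 0.34343 m⁴.
Centre of pressure: y_p = y_c + I_c/(y_c·A) = 7.58447 + 0.34343/(7.58447 × 2.77858) = 7.58447 + 0.0162963 = 7.60077 m along the plane.
The resultant acts 0.56447 + 0.0162963 = 0.580766 m (along the plate) below the hinge at the top edge, so the moment about the hinge is M = F × 0.580766 = 174.36 × 0.580766 = 101.262 kN·m.

M ≈ 101 kN·m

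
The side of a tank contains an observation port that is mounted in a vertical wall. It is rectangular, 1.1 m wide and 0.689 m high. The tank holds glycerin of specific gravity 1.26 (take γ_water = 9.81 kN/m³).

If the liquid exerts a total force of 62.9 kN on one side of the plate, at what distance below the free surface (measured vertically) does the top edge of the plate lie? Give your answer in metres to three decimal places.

d_top ≈ 6.370 m

γ = 1.26 × 9.81 = 12.3606 kN/m³.
A = 1.1 × 0.689 = 0.7579 m².
From F = γ·h_c·A, the centroid depth is h_c = 62.9/(12.3606 × 0.7579) = 6.71428 m.
The centroid lies 0.689/2 = 0.3445 m below the top edge, so the top edge sits at h_top = 6.71428 − 0.3445 = 6.36978 m below the surface.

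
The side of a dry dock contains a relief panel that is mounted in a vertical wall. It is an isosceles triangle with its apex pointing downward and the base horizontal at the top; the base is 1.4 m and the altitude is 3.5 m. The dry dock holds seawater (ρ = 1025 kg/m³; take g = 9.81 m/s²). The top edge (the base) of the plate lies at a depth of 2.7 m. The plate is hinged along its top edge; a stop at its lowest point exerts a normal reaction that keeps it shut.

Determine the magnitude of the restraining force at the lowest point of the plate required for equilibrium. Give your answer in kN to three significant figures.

γ = ρg = 1025 × 9.81 / 1000 = 10.05525 kN/m³.
With the apex down, the centroid sits h/3 = 3.5/3 = 1.16667 m below the base (the top edge), so the centroid depth is h_c = 2.7 + 1.16667 = 3.86667 m.
A = ½ × 1.4 × 3.5 = 2.45 m².
Resultant F = γ·h_c·A = 10.05525 × 3.86667 × 2.45 = 95.2568 kN.
I_c = b·h³/36 = 1.4 × 3.5³/36 = 1.66736 m⁴.
Centre of pressure: y_p = y_c + I_c/(y_c·A) = 3.86667 + 1.66736/(3.86667 × 2.45) = 3.86667 + 0.176005 = 4.04268 m along the plane.
The resultant acts 1.16667 + 0.176005 = 1.34268 m (along the plate) below the hinge at the top edge, so the moment about the hinge is M = F × 1.34268 = 95.2568 × 1.34268 = 127.899 kN·m.
A normal force at the bottom, 3.5 m from the hinge, must supply this moment: P = 127.899/3.5 = 36.5426 kN.

P ≈ 36.5 kN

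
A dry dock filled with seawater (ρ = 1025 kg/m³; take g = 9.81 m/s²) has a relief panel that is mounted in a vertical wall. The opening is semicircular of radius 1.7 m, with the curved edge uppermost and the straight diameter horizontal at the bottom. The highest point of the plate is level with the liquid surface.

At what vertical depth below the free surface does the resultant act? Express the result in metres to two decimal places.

γ = ρg = 1025 × 9.81 / 1000 = 10.05525 kN/m³.
The centroid lies 4r/(3π) = 0.721502 m above the diameter, so r − 4r/(3π) = 1.7 − 0.721502 = 0.978498 m below the topmost point, so the centroid depth is h_c = 0.978498 m.
A = πr²/2 = π × 1.7²/2 = 4.5396 m².
Resultant F = γ·h_c·A = 10.05525 × 0.978498 × 4.5396 = 44.6653 kN.
I_c = (π/8 − 8/(9π))·r⁴ = 0.109757 × 1.7⁴ = 0.916701 m⁴.
Centre of pressure: y_p = y_c + I_c/(y_c·A) = 0.978498 + 0.916701/(0.978498 × 4.5396) = 0.978498 + 0.206372 = 1.18487 m along the plane.

h_p = 1.18 m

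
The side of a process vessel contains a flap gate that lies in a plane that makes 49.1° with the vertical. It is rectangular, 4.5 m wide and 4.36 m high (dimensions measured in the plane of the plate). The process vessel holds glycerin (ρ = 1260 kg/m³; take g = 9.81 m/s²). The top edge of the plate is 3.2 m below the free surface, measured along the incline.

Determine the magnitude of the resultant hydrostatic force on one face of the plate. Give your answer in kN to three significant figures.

γ = ρg = 1260 × 9.81 / 1000 = 12.3606 kN/m³.
The plate makes 49.1° with the vertical, i.e. θ = 90° − 49.1° = 40.9° to the horizontal. Measuring y along the incline from the free-surface line, vertical depth h = y·sinθ with sinθ = 0.654741.
The centroid lies 4.36/2 = 2.18 m below the top edge, so y_c = 3.2 + 2.18 = 5.38 m and h_c = 5.38 × 0.654741 = 3.52251 m.
A = 4.5 × 4.36 = 19.62 m².
Resultant F = γ·h_c·A = 12.3606 × 3.52251 × 19.62 = 854.261 kN.

F ≈ 854 kN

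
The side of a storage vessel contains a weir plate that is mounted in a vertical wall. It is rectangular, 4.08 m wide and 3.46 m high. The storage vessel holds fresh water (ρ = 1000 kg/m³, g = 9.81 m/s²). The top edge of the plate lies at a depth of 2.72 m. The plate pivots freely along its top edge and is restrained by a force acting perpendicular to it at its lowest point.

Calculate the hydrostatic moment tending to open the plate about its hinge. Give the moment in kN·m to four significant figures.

γ = ρg = 1000 × 9.81 = 9810 N/m³ = 9.81 kN/m³.
The centroid lies 3.46/2 = 1.73 m below the top edge, so the centroid depth is h_c = 2.72 + 1.73 = 4.45 m.
A = 4.08 × 3.46 = 14.1168 m².
Resultant F = γ·h_c·A = 9.81 × 4.45 × 14.1168 = 616.262 kN.
I_c = b·h³/12 = 4.08 × 3.46³/12 = 14.0834 m⁴.
Centre of pressure: y_p = y_c + I_c/(y_c·A) = 4.45 + 14.0834/(4.45 × 14.1168) = 4.45 + 0.224187 = 4.67419 m along the plane.
The resultant acts 1.73 + 0.224187 = 1.95419 m (along the plate) below the hinge at the top edge, so the moment about the hinge is M = F × 1.95419 = 616.262 × 1.95419 = 1204.29 kN·m.

M ≈ 1204 kN·m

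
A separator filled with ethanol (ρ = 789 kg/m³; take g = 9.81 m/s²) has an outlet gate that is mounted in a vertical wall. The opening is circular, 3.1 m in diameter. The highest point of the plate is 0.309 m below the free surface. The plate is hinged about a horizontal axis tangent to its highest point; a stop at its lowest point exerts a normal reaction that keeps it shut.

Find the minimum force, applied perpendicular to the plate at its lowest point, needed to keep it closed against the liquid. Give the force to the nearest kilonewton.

γ = ρg = 789 × 9.81 / 1000 = 7.74009 kN/m³.
The centroid is at the centre, 1.55 m below the top of the plate, so the centroid depth is h_c = 0.309 + 1.55 = 1.859 m.
A = π(1.55)² = 7.54768 m².
Resultant F = γ·h_c·A = 7.74009 × 1.859 × 7.54768 = 108.602 kN.
I_c = πr⁴/4 = π × 1.55⁴/4 = 4.53332 m⁴.
Centre of pressure: y_p = y_c + I_c/(y_c·A) = 1.859 + 4.53332/(1.859 × 7.54768) = 1.859 + 0.32309 = 2.18209 m along the plane.
The resultant acts 1.55 + 0.32309 = 1.87309 m (along the plate) below the hinge at the top edge, so the moment about the hinge is M = F × 1.87309 = 108.602 × 1.87309 = 203.421 kN·m.
A normal force at the bottom, 3.1 m from the hinge, must supply this moment: P = 203.421/3.1 = 65.6197 kN.

P ≈ 66 kN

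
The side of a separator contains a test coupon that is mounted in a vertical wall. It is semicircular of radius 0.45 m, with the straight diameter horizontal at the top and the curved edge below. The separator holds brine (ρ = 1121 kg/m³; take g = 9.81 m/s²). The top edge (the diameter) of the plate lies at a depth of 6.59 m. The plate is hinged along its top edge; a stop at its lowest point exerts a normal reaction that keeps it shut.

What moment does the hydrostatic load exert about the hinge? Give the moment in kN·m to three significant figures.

M ≈ 4.58 kN·m

γ = ρg = 1121 × 9.81 / 1000 = 10.99701 kN/m³.
The centroid of a semicircle lies 4r/(3π) = 0.190986 m from the diameter, here below the top edge, so the centroid depth is h_c = 6.59 + 0.190986 = 6.78099 m.
A = πr²/2 = π × 0.45²/2 = 0.318086 m².
Resultant F = γ·h_c·A = 10.99701 × 6.78099 × 0.318086 = 23.7199 kN.
I_c = (π/8 − 8/(9π))·r⁴ = 0.109757 × 0.45⁴ = 0.00450072 m⁴.
Centre of pressure: y_p = y_c + I_c/(y_c·A) = 6.78099 + 0.00450072/(6.78099 × 0.318086) = 6.78099 + 0.00208662 = 6.78308 m along the plane.
The resultant acts 0.190986 + 0.00208662 = 0.193073 m (along the plate) below the hinge at the top edge, so the moment about the hinge is M = F × 0.193073 = 23.7199 × 0.193073 = 4.57967 kN·m.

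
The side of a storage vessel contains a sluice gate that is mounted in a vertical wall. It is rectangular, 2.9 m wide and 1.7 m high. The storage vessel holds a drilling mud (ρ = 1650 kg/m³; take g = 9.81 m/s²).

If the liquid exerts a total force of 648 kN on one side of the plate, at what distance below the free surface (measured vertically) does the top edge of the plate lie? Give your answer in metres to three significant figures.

d_top ≈ 7.27 m

γ = ρg = 1650 × 9.81 / 1000 = 16.1865 kN/m³.
A = 2.9 × 1.7 = 4.93 m².
From F = γ·h_c·A, the centroid depth is h_c = 648/(16.1865 × 4.93) = 8.12036 m.
The centroid lies 1.7/2 = 0.85 m below the top edge, so the top edge sits at h_top = 8.12036 − 0.85 = 7.27036 m below the surface.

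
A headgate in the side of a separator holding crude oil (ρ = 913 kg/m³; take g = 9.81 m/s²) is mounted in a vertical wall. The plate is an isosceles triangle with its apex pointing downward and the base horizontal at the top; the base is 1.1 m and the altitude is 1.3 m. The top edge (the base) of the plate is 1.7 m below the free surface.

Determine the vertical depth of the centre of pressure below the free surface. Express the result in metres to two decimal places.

h_p = 2.18 m

γ = ρg = 913 × 9.81 / 1000 = 8.95653 kN/m³.
With the apex down, the centroid sits h/3 = 1.3/3 = 0.433333 m below the base (the top edge), so the centroid depth is h_c = 1.7 + 0.433333 = 2.13333 m.
A = ½ × 1.1 × 1.3 = 0.715 m².
Resultant F = γ·h_c·A = 8.95653 × 2.13333 × 0.715 = 13.6617 kN.
I_c = b·h³/36 = 1.1 × 1.3³/36 = 0.0671306 m⁴.
Centre of pressure: y_p = y_c + I_c/(y_c·A) = 2.13333 + 0.0671306/(2.13333 × 0.715) = 2.13333 + 0.0440105 = 2.17734 m along the plane.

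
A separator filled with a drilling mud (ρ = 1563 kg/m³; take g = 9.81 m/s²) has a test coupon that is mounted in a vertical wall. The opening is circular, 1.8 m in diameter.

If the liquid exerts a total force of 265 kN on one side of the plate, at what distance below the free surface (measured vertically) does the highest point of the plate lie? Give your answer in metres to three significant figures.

d_top ≈ 5.89 m

γ = ρg = 1563 × 9.81 / 1000 = 15.33303 kN/m³.
A = π(0.9)² = 2.54469 m².
From F = γ·h_c·A, the centroid depth is h_c = 265/(15.33303 × 2.54469) = 6.79177 m.
The centroid is at the centre, 0.9 m below the top of the plate, so the highest point sits at h_top = 6.79177 − 0.9 = 5.89177 m below the surface.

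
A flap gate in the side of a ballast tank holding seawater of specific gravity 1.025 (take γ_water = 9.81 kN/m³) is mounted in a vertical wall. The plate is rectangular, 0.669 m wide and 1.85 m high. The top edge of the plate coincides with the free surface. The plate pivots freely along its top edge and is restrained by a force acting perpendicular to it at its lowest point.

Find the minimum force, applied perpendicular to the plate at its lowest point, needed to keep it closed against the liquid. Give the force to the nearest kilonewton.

P ≈ 8 kN

γ = 1.025 × 9.81 = 10.05525 kN/m³.
The centroid lies 1.85/2 = 0.925 m below the top edge, so the centroid depth is h_c = 0.925 m.
A = 0.669 × 1.85 = 1.23765 m².
Resultant F = γ·h_c·A = 10.05525 × 0.925 × 1.23765 = 11.5115 kN.
I_c = b·h³/12 = 0.669 × 1.85³/12 = 0.352988 m⁴.
Centre of pressure: y_p = y_c + I_c/(y_c·A) = 0.925 + 0.352988/(0.925 × 1.23765) = 0.925 + 0.308333 = 1.23333 m along the plane.
The resultant acts 0.925 + 0.308333 = 1.23333 m (along the plate) below the hinge at the top edge, so the moment about the hinge is M = F × 1.23333 = 11.5115 × 1.23333 = 14.1975 kN·m.
A normal force at the bottom, 1.85 m from the hinge, must supply this moment: P = 14.1975/1.85 = 7.67432 kN.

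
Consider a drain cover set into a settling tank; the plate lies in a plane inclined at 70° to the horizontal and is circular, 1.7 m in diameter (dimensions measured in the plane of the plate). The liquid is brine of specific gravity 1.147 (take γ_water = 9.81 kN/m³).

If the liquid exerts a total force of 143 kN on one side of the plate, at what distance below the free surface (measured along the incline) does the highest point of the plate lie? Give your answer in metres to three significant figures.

γ = 1.147 × 9.81 = 11.25207 kN/m³.
A = π(0.85)² = 2.2698 m².
From F = γ·h_c·A, the centroid depth is h_c = 143/(11.25207 × 2.2698) = 5.59907 m.
Let θ = 70° be the plate's angle to the horizontal; measure y along the incline from where the plane meets the free surface. Vertical depth h = y·sinθ with sinθ = 0.939693.
Along the incline, y_c = h_c/sinθ = 5.59907/0.939693 = 5.9584 m.
The centroid is at the centre, 0.85 m below the top of the plate, so the highest point sits at y_top = 5.9584 − 0.85 = 5.1084 m along the incline.

y_top ≈ 5.11 m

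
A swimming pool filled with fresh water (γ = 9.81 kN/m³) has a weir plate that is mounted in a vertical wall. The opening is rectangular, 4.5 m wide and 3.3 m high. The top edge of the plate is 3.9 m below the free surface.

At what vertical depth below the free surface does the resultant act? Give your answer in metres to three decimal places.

γ = 9.81 kN/m³.
The centroid lies 3.3/2 = 1.65 m below the top edge, so the centroid depth is h_c = 3.9 + 1.65 = 5.55 m.
A = 4.5 × 3.3 = 14.85 m².
Resultant F = γ·h_c·A = 9.81 × 5.55 × 14.85 = 808.516 kN.
I_c = b·h³/12 = 4.5 × 3.3³/12 = 13.4764 m⁴.
Centre of pressure: y_p = y_c + I_c/(y_c·A) = 5.55 + 13.4764/(5.55 × 14.85) = 5.55 + 0.163514 = 5.71351 m along the plane.

h_p = 5.714 m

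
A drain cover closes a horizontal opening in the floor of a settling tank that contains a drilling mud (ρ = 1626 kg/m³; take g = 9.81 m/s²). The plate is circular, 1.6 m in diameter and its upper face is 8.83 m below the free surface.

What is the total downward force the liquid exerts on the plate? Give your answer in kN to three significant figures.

γ = ρg = 1626 × 9.81 / 1000 = 15.95106 kN/m³.
The plate is horizontal, so pressure is uniform at p = γ·h = 15.95106 × 8.83 = 140.848 kN/m².
A = π(0.8)² = 2.01062 m².
F = p·A = 140.848 × 2.01062 = 283.192 kN.

F ≈ 283 kN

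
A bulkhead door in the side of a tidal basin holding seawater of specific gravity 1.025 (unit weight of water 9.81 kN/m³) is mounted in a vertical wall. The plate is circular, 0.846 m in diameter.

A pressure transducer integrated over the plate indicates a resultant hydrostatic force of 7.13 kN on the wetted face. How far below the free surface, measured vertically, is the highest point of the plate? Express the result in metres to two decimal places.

d_top ≈ 0.84 m

γ = 1.025 × 9.81 = 10.05525 kN/m³.
A = π(0.423)² = 0.562122 m².
From F = γ·h_c·A, the centroid depth is h_c = 7.13/(10.05525 × 0.562122) = 1.26144 m.
The centroid is at the centre, 0.423 m below the top of the plate, so the highest point sits at h_top = 1.26144 − 0.423 = 0.83844 m below the surface.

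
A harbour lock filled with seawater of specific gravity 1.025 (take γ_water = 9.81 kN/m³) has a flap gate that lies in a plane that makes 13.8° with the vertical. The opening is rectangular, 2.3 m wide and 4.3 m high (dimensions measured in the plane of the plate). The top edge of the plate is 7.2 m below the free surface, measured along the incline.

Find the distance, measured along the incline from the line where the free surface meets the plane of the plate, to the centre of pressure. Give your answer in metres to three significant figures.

y_p = 9.51 m

γ = 1.025 × 9.81 = 10.05525 kN/m³.
The plate makes 13.8° with the vertical, i.e. θ = 90° − 13.8° = 76.2° to the horizontal. Measuring y along the incline from the free-surface line, vertical depth h = y·sinθ with sinθ = 0.971134.
The centroid lies 4.3/2 = 2.15 m below the top edge, so y_c = 7.2 + 2.15 = 9.35 m and h_c = 9.35 × 0.971134 = 9.0801 m.
A = 2.3 × 4.3 = 9.89 m².
Resultant F = γ·h_c·A = 10.05525 × 9.0801 × 9.89 = 902.983 kN.
I_c = b·h³/12 = 2.3 × 4.3³/12 = 15.2388 m⁴.
Centre of pressure: y_p = y_c + I_c/(y_c·A) = 9.35 + 15.2388/(9.35 × 9.89) = 9.35 + 0.164795 = 9.51479 m along the plane.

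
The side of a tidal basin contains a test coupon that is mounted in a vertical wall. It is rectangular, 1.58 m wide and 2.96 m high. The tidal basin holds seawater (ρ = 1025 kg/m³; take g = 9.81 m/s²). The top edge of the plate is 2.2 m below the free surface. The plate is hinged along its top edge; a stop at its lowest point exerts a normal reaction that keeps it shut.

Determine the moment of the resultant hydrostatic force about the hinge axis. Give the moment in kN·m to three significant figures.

γ = ρg = 1025 × 9.81 / 1000 = 10.05525 kN/m³.
The centroid lies 2.96/2 = 1.48 m below the top edge, so the centroid depth is h_c = 2.2 + 1.48 = 3.68 m.
A = 1.58 × 2.96 = 4.6768 m².
Resultant F = γ·h_c·A = 10.05525 × 3.68 × 4.6768 = 173.057 kN.
I_c = b·h³/12 = 1.58 × 2.96³/12 = 3.41469 m⁴.
Centre of pressure: y_p = y_c + I_c/(y_c·A) = 3.68 + 3.41469/(3.68 × 4.6768) = 3.68 + 0.198406 = 3.87841 m along the plane.
The resultant acts 1.48 + 0.198406 = 1.67841 m (along the plate) below the hinge at the top edge, so the moment about the hinge is M = F × 1.67841 = 173.057 × 1.67841 = 290.461 kN·m.

M ≈ 290 kN·m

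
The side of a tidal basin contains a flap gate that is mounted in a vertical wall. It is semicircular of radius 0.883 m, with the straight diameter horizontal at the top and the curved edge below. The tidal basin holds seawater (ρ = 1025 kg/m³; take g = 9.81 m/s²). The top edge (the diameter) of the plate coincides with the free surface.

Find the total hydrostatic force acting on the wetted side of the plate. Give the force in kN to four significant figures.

F ≈ 4.615 kN

γ = ρg = 1025 × 9.81 / 1000 = 10.05525 kN/m³.
The centroid of a semicircle lies 4r/(3π) = 0.374757 m from the diameter, here below the top edge, so the centroid depth is h_c = 0.374757 m.
A = πr²/2 = π × 0.883²/2 = 1.22473 m².
Resultant F = γ·h_c·A = 10.05525 × 0.374757 × 1.22473 = 4.61512 kN.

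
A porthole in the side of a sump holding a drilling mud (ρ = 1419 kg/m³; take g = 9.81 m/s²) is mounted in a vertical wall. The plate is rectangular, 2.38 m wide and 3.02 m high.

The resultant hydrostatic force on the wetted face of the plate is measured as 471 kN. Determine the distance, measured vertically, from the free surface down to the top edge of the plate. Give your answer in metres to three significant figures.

d_top ≈ 3.20 m

γ = ρg = 1419 × 9.81 / 1000 = 13.92039 kN/m³.
A = 2.38 × 3.02 = 7.1876 m².
From F = γ·h_c·A, the centroid depth is h_c = 471/(13.92039 × 7.1876) = 4.70745 m.
The centroid lies 3.02/2 = 1.51 m below the top edge, so the top edge sits at h_top = 4.70745 − 1.51 = 3.19745 m below the surface.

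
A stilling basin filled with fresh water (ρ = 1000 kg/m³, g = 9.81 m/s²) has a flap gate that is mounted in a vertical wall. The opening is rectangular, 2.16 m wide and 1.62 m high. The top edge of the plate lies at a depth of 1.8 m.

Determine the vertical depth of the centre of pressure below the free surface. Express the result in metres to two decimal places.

h_p = 2.69 m

γ = ρg = 1000 × 9.81 = 9810 N/m³ = 9.81 kN/m³.
The centroid lies 1.62/2 = 0.81 m below the top edge, so the centroid depth is h_c = 1.8 + 0.81 = 2.61 m.
A = 2.16 × 1.62 = 3.4992 m².
Resultant F = γ·h_c·A = 9.81 × 2.61 × 3.4992 = 89.5939 kN.
I_c = b·h³/12 = 2.16 × 1.62³/12 = 0.765275 m⁴.
Centre of pressure: y_p = y_c + I_c/(y_c·A) = 2.61 + 0.765275/(2.61 × 3.4992) = 2.61 + 0.0837931 = 2.69379 m along the plane.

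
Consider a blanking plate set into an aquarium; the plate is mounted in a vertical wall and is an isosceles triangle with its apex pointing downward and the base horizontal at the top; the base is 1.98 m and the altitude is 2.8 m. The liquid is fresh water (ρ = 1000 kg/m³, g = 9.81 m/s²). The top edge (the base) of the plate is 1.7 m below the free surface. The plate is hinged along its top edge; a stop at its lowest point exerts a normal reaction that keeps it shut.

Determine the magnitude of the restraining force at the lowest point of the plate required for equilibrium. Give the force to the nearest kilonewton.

P ≈ 28 kN

γ = ρg = 1000 × 9.81 = 9810 N/m³ = 9.81 kN/m³.
With the apex down, the centroid sits h/3 = 2.8/3 = 0.933333 m below the base (the top edge), so the centroid depth is h_c = 1.7 + 0.933333 = 2.63333 m.
A = ½ × 1.98 × 2.8 = 2.772 m².
Resultant F = γ·h_c·A = 9.81 × 2.63333 × 2.772 = 71.609 kN.
I_c = b·h³/36 = 1.98 × 2.8³/36 = 1.20736 m⁴.
Centre of pressure: y_p = y_c + I_c/(y_c·A) = 2.63333 + 1.20736/(2.63333 × 2.772) = 2.63333 + 0.165401 = 2.79873 m along the plane.
The resultant acts 0.933333 + 0.165401 = 1.09873 m (along the plate) below the hinge at the top edge, so the moment about the hinge is M = F × 1.09873 = 71.609 × 1.09873 = 78.679 kN·m.
A normal force at the bottom, 2.8 m from the hinge, must supply this moment: P = 78.679/2.8 = 28.0996 kN.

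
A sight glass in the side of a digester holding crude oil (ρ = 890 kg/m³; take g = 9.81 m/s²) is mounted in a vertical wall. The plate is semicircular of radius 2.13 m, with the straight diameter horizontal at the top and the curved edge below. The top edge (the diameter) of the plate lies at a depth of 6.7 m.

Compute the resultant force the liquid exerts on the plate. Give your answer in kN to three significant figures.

γ = ρg = 890 × 9.81 / 1000 = 8.7309 kN/m³.
The centroid of a semicircle lies 4r/(3π) = 0.904 m from the diameter, here below the top edge, so the centroid depth is h_c = 6.7 + 0.904 = 7.604 m.
A = πr²/2 = π × 2.13²/2 = 7.12655 m².
Resultant F = γ·h_c·A = 8.7309 × 7.604 × 7.12655 = 473.13 kN.

F ≈ 473 kN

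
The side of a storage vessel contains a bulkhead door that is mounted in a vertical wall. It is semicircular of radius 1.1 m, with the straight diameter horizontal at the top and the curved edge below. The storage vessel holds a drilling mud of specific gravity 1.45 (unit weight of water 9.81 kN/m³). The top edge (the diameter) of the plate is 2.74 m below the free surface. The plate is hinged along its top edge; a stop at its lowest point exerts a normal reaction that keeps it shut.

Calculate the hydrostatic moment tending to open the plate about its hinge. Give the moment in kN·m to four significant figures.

γ = 1.45 × 9.81 = 14.2245 kN/m³.
The centroid of a semicircle lies 4r/(3π) = 0.466854 m from the diameter, here below the top edge, so the centroid depth is h_c = 2.74 + 0.466854 = 3.20685 m.
A = πr²/2 = π × 1.1²/2 = 1.90066 m².
Resultant F = γ·h_c·A = 14.2245 × 3.20685 × 1.90066 = 86.7002 kN.
I_c = (π/8 − 8/(9π))·r⁴ = 0.109757 × 1.1⁴ = 0.160695 m⁴.
Centre of pressure: y_p = y_c + I_c/(y_c·A) = 3.20685 + 0.160695/(3.20685 × 1.90066) = 3.20685 + 0.0263645 = 3.23321 m along the plane.
The resultant acts 0.466854 + 0.0263645 = 0.493219 m (along the plate) below the hinge at the top edge, so the moment about the hinge is M = F × 0.493219 = 86.7002 × 0.493219 = 42.7622 kN·m.

M ≈ 42.76 kN·m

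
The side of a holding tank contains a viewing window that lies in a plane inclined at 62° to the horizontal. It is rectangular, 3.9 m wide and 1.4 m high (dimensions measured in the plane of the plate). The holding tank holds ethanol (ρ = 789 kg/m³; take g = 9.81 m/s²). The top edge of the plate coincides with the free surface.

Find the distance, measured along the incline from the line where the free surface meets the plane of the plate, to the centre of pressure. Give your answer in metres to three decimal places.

γ = ρg = 789 × 9.81 / 1000 = 7.74009 kN/m³.
Let θ = 62° be the plate's angle to the horizontal; measure y along the incline from where the plane meets the free surface. Vertical depth h = y·sinθ with sinθ = 0.882948.
The centroid lies 1.4/2 = 0.7 m below the top edge, so y_c = 0.7 m and h_c = 0.7 × 0.882948 = 0.618064 m.
A = 3.9 × 1.4 = 5.46 m².
Resultant F = γ·h_c·A = 7.74009 × 0.618064 × 5.46 = 26.1199 kN.
I_c = b·h³/12 = 3.9 × 1.4³/12 = 0.8918 m⁴.
Centre of pressure: y_p = y_c + I_c/(y_c·A) = 0.7 + 0.8918/(0.7 × 5.46) = 0.7 + 0.233333 = 0.933333 m along the plane.

y_p = 0.933 m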